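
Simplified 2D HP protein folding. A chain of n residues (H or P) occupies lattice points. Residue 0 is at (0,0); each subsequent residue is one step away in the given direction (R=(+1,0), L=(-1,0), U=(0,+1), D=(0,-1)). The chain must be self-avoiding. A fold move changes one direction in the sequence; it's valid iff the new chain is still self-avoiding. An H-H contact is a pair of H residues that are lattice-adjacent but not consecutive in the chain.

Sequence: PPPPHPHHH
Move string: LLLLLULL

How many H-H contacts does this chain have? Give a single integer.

Answer: 0

Derivation:
Positions: [(0, 0), (-1, 0), (-2, 0), (-3, 0), (-4, 0), (-5, 0), (-5, 1), (-6, 1), (-7, 1)]
No H-H contacts found.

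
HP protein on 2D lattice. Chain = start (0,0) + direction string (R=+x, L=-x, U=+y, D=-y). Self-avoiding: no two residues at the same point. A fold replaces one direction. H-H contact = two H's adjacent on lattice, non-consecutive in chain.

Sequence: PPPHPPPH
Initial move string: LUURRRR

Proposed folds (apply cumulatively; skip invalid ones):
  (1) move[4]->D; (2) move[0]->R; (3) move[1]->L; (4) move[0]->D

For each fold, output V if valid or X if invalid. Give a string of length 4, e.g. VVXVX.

Initial: LUURRRR -> [(0, 0), (-1, 0), (-1, 1), (-1, 2), (0, 2), (1, 2), (2, 2), (3, 2)]
Fold 1: move[4]->D => LUURDRR VALID
Fold 2: move[0]->R => RUURDRR VALID
Fold 3: move[1]->L => RLURDRR INVALID (collision), skipped
Fold 4: move[0]->D => DUURDRR INVALID (collision), skipped

Answer: VVXX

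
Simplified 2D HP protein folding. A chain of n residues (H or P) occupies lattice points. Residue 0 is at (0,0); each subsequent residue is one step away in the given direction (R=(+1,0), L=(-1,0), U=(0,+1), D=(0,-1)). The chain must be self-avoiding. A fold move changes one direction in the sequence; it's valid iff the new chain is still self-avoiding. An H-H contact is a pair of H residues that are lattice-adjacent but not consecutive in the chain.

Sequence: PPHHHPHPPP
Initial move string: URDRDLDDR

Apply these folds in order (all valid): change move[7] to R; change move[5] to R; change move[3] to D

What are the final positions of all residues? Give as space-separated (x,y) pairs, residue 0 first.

Answer: (0,0) (0,1) (1,1) (1,0) (1,-1) (1,-2) (2,-2) (2,-3) (3,-3) (4,-3)

Derivation:
Initial moves: URDRDLDDR
Fold: move[7]->R => URDRDLDRR (positions: [(0, 0), (0, 1), (1, 1), (1, 0), (2, 0), (2, -1), (1, -1), (1, -2), (2, -2), (3, -2)])
Fold: move[5]->R => URDRDRDRR (positions: [(0, 0), (0, 1), (1, 1), (1, 0), (2, 0), (2, -1), (3, -1), (3, -2), (4, -2), (5, -2)])
Fold: move[3]->D => URDDDRDRR (positions: [(0, 0), (0, 1), (1, 1), (1, 0), (1, -1), (1, -2), (2, -2), (2, -3), (3, -3), (4, -3)])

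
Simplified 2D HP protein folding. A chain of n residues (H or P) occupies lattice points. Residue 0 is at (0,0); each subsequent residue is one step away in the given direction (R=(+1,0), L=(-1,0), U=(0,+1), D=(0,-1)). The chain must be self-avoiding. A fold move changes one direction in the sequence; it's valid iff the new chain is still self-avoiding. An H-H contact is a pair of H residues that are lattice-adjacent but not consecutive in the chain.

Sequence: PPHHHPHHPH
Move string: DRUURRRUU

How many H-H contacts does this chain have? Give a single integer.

Positions: [(0, 0), (0, -1), (1, -1), (1, 0), (1, 1), (2, 1), (3, 1), (4, 1), (4, 2), (4, 3)]
No H-H contacts found.

Answer: 0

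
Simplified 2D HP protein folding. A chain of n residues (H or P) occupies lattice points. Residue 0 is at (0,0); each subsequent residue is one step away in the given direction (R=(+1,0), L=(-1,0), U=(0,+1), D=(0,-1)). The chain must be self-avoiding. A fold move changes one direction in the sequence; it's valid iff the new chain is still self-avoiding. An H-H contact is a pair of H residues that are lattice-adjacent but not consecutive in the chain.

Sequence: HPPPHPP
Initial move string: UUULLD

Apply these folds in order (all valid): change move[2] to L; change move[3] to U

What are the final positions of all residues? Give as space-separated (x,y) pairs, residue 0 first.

Initial moves: UUULLD
Fold: move[2]->L => UULLLD (positions: [(0, 0), (0, 1), (0, 2), (-1, 2), (-2, 2), (-3, 2), (-3, 1)])
Fold: move[3]->U => UULULD (positions: [(0, 0), (0, 1), (0, 2), (-1, 2), (-1, 3), (-2, 3), (-2, 2)])

Answer: (0,0) (0,1) (0,2) (-1,2) (-1,3) (-2,3) (-2,2)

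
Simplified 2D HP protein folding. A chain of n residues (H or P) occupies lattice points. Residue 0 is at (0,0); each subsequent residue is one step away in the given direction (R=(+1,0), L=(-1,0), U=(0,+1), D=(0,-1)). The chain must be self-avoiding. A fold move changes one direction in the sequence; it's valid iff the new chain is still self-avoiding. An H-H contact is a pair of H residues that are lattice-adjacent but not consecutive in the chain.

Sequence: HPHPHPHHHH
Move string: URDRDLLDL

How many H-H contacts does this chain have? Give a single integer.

Positions: [(0, 0), (0, 1), (1, 1), (1, 0), (2, 0), (2, -1), (1, -1), (0, -1), (0, -2), (-1, -2)]
H-H contact: residue 0 @(0,0) - residue 7 @(0, -1)

Answer: 1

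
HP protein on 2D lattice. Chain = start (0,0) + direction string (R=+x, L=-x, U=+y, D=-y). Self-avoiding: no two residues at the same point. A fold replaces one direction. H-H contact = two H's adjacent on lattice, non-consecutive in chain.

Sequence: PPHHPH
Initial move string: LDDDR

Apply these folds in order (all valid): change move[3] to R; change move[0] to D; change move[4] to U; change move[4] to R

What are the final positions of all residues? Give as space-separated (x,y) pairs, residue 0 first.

Initial moves: LDDDR
Fold: move[3]->R => LDDRR (positions: [(0, 0), (-1, 0), (-1, -1), (-1, -2), (0, -2), (1, -2)])
Fold: move[0]->D => DDDRR (positions: [(0, 0), (0, -1), (0, -2), (0, -3), (1, -3), (2, -3)])
Fold: move[4]->U => DDDRU (positions: [(0, 0), (0, -1), (0, -2), (0, -3), (1, -3), (1, -2)])
Fold: move[4]->R => DDDRR (positions: [(0, 0), (0, -1), (0, -2), (0, -3), (1, -3), (2, -3)])

Answer: (0,0) (0,-1) (0,-2) (0,-3) (1,-3) (2,-3)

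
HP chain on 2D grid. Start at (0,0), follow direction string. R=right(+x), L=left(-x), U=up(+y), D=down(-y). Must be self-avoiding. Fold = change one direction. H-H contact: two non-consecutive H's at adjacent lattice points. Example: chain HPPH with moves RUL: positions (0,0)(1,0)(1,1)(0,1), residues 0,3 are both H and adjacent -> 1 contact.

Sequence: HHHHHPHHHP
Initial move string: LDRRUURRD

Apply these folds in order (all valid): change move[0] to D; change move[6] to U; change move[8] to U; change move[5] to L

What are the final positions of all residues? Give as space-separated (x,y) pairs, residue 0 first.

Initial moves: LDRRUURRD
Fold: move[0]->D => DDRRUURRD (positions: [(0, 0), (0, -1), (0, -2), (1, -2), (2, -2), (2, -1), (2, 0), (3, 0), (4, 0), (4, -1)])
Fold: move[6]->U => DDRRUUURD (positions: [(0, 0), (0, -1), (0, -2), (1, -2), (2, -2), (2, -1), (2, 0), (2, 1), (3, 1), (3, 0)])
Fold: move[8]->U => DDRRUUURU (positions: [(0, 0), (0, -1), (0, -2), (1, -2), (2, -2), (2, -1), (2, 0), (2, 1), (3, 1), (3, 2)])
Fold: move[5]->L => DDRRULURU (positions: [(0, 0), (0, -1), (0, -2), (1, -2), (2, -2), (2, -1), (1, -1), (1, 0), (2, 0), (2, 1)])

Answer: (0,0) (0,-1) (0,-2) (1,-2) (2,-2) (2,-1) (1,-1) (1,0) (2,0) (2,1)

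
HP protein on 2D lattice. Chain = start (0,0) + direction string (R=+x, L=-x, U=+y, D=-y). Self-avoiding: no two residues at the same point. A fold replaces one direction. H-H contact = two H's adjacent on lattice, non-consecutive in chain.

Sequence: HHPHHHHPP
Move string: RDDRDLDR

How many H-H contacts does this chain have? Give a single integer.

Answer: 1

Derivation:
Positions: [(0, 0), (1, 0), (1, -1), (1, -2), (2, -2), (2, -3), (1, -3), (1, -4), (2, -4)]
H-H contact: residue 3 @(1,-2) - residue 6 @(1, -3)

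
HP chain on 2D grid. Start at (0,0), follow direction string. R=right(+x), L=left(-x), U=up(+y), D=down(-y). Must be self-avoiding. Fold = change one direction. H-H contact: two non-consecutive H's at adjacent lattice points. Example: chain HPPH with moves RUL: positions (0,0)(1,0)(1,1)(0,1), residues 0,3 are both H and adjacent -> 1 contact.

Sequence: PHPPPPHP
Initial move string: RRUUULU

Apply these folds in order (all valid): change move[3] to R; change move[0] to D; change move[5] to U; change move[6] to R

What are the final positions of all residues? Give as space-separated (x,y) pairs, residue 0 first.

Initial moves: RRUUULU
Fold: move[3]->R => RRURULU (positions: [(0, 0), (1, 0), (2, 0), (2, 1), (3, 1), (3, 2), (2, 2), (2, 3)])
Fold: move[0]->D => DRURULU (positions: [(0, 0), (0, -1), (1, -1), (1, 0), (2, 0), (2, 1), (1, 1), (1, 2)])
Fold: move[5]->U => DRURUUU (positions: [(0, 0), (0, -1), (1, -1), (1, 0), (2, 0), (2, 1), (2, 2), (2, 3)])
Fold: move[6]->R => DRURUUR (positions: [(0, 0), (0, -1), (1, -1), (1, 0), (2, 0), (2, 1), (2, 2), (3, 2)])

Answer: (0,0) (0,-1) (1,-1) (1,0) (2,0) (2,1) (2,2) (3,2)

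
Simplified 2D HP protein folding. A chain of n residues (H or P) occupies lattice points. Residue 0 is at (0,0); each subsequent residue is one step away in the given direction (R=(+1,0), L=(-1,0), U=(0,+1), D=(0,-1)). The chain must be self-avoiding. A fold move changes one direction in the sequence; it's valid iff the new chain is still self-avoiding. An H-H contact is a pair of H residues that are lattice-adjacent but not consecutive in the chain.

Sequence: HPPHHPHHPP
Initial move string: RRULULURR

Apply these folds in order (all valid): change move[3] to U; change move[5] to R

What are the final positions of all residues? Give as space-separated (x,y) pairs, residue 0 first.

Answer: (0,0) (1,0) (2,0) (2,1) (2,2) (2,3) (3,3) (3,4) (4,4) (5,4)

Derivation:
Initial moves: RRULULURR
Fold: move[3]->U => RRUUULURR (positions: [(0, 0), (1, 0), (2, 0), (2, 1), (2, 2), (2, 3), (1, 3), (1, 4), (2, 4), (3, 4)])
Fold: move[5]->R => RRUUURURR (positions: [(0, 0), (1, 0), (2, 0), (2, 1), (2, 2), (2, 3), (3, 3), (3, 4), (4, 4), (5, 4)])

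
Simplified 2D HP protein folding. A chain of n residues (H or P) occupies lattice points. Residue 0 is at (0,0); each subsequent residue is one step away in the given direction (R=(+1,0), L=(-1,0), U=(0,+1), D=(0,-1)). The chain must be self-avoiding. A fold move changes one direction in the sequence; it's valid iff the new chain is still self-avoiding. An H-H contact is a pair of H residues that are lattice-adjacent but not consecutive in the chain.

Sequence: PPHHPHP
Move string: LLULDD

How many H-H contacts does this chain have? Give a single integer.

Positions: [(0, 0), (-1, 0), (-2, 0), (-2, 1), (-3, 1), (-3, 0), (-3, -1)]
H-H contact: residue 2 @(-2,0) - residue 5 @(-3, 0)

Answer: 1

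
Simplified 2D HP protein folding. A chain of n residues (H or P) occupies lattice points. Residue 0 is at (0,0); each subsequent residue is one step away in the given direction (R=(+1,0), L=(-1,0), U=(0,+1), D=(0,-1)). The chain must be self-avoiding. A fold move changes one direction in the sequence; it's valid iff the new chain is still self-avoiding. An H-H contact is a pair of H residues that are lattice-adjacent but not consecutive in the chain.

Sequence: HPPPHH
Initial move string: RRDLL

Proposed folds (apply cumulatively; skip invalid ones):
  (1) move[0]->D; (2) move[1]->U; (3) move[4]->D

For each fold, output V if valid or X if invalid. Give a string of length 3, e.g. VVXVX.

Answer: VXV

Derivation:
Initial: RRDLL -> [(0, 0), (1, 0), (2, 0), (2, -1), (1, -1), (0, -1)]
Fold 1: move[0]->D => DRDLL VALID
Fold 2: move[1]->U => DUDLL INVALID (collision), skipped
Fold 3: move[4]->D => DRDLD VALID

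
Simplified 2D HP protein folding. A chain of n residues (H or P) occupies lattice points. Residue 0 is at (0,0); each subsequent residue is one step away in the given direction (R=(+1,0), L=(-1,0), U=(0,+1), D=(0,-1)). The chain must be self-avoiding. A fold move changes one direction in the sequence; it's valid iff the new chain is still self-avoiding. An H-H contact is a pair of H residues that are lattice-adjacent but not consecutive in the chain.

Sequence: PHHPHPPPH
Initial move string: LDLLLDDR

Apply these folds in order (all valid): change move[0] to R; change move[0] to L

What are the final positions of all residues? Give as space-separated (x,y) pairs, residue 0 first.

Answer: (0,0) (-1,0) (-1,-1) (-2,-1) (-3,-1) (-4,-1) (-4,-2) (-4,-3) (-3,-3)

Derivation:
Initial moves: LDLLLDDR
Fold: move[0]->R => RDLLLDDR (positions: [(0, 0), (1, 0), (1, -1), (0, -1), (-1, -1), (-2, -1), (-2, -2), (-2, -3), (-1, -3)])
Fold: move[0]->L => LDLLLDDR (positions: [(0, 0), (-1, 0), (-1, -1), (-2, -1), (-3, -1), (-4, -1), (-4, -2), (-4, -3), (-3, -3)])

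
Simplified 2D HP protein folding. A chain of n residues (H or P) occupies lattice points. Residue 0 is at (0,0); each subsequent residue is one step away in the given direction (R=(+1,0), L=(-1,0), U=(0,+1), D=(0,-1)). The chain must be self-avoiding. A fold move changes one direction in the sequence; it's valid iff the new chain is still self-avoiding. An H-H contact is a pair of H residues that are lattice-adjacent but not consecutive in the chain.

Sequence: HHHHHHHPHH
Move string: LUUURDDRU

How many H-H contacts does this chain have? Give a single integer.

Answer: 2

Derivation:
Positions: [(0, 0), (-1, 0), (-1, 1), (-1, 2), (-1, 3), (0, 3), (0, 2), (0, 1), (1, 1), (1, 2)]
H-H contact: residue 3 @(-1,2) - residue 6 @(0, 2)
H-H contact: residue 6 @(0,2) - residue 9 @(1, 2)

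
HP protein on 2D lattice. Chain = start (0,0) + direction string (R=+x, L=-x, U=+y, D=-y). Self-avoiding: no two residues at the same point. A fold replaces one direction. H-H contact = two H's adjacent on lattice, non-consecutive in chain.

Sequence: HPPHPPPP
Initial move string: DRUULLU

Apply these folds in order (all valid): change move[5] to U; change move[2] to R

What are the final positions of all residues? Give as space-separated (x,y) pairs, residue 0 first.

Answer: (0,0) (0,-1) (1,-1) (2,-1) (2,0) (1,0) (1,1) (1,2)

Derivation:
Initial moves: DRUULLU
Fold: move[5]->U => DRUULUU (positions: [(0, 0), (0, -1), (1, -1), (1, 0), (1, 1), (0, 1), (0, 2), (0, 3)])
Fold: move[2]->R => DRRULUU (positions: [(0, 0), (0, -1), (1, -1), (2, -1), (2, 0), (1, 0), (1, 1), (1, 2)])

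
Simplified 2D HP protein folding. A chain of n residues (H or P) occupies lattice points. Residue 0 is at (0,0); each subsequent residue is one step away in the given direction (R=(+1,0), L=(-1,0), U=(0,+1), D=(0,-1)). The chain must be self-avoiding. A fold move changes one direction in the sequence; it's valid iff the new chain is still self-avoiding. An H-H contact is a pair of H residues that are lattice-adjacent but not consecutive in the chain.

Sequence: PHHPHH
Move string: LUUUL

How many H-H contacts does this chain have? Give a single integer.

Answer: 0

Derivation:
Positions: [(0, 0), (-1, 0), (-1, 1), (-1, 2), (-1, 3), (-2, 3)]
No H-H contacts found.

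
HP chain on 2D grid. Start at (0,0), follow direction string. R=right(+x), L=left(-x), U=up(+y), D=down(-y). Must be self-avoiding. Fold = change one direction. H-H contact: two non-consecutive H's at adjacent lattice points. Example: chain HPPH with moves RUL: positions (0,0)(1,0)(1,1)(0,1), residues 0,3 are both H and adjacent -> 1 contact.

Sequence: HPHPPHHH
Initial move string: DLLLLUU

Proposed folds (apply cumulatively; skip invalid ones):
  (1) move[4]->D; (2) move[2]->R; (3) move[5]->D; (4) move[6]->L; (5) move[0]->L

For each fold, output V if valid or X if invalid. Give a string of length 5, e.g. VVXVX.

Answer: XXXVV

Derivation:
Initial: DLLLLUU -> [(0, 0), (0, -1), (-1, -1), (-2, -1), (-3, -1), (-4, -1), (-4, 0), (-4, 1)]
Fold 1: move[4]->D => DLLLDUU INVALID (collision), skipped
Fold 2: move[2]->R => DLRLLUU INVALID (collision), skipped
Fold 3: move[5]->D => DLLLLDU INVALID (collision), skipped
Fold 4: move[6]->L => DLLLLUL VALID
Fold 5: move[0]->L => LLLLLUL VALID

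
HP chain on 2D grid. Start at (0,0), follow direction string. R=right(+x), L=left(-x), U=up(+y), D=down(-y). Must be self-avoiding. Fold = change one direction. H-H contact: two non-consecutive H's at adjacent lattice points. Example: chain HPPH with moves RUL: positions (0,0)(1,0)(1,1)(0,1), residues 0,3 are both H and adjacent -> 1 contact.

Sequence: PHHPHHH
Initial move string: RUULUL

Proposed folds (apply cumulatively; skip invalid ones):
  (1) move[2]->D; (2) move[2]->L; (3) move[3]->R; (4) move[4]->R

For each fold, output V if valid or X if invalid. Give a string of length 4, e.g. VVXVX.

Answer: XVXX

Derivation:
Initial: RUULUL -> [(0, 0), (1, 0), (1, 1), (1, 2), (0, 2), (0, 3), (-1, 3)]
Fold 1: move[2]->D => RUDLUL INVALID (collision), skipped
Fold 2: move[2]->L => RULLUL VALID
Fold 3: move[3]->R => RULRUL INVALID (collision), skipped
Fold 4: move[4]->R => RULLRL INVALID (collision), skipped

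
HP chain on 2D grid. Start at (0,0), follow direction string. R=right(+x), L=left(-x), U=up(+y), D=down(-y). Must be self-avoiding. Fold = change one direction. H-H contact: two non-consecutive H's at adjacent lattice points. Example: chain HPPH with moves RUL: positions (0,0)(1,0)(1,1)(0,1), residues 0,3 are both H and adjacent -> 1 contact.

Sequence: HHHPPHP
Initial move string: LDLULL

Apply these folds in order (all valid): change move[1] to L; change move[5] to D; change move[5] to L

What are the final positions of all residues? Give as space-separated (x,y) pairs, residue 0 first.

Initial moves: LDLULL
Fold: move[1]->L => LLLULL (positions: [(0, 0), (-1, 0), (-2, 0), (-3, 0), (-3, 1), (-4, 1), (-5, 1)])
Fold: move[5]->D => LLLULD (positions: [(0, 0), (-1, 0), (-2, 0), (-3, 0), (-3, 1), (-4, 1), (-4, 0)])
Fold: move[5]->L => LLLULL (positions: [(0, 0), (-1, 0), (-2, 0), (-3, 0), (-3, 1), (-4, 1), (-5, 1)])

Answer: (0,0) (-1,0) (-2,0) (-3,0) (-3,1) (-4,1) (-5,1)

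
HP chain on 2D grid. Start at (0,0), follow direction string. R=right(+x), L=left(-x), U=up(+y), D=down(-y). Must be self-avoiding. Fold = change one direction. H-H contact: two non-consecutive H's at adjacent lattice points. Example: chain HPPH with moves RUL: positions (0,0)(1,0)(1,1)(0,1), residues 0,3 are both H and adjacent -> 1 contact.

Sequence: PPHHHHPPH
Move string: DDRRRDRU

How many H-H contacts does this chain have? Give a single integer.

Answer: 1

Derivation:
Positions: [(0, 0), (0, -1), (0, -2), (1, -2), (2, -2), (3, -2), (3, -3), (4, -3), (4, -2)]
H-H contact: residue 5 @(3,-2) - residue 8 @(4, -2)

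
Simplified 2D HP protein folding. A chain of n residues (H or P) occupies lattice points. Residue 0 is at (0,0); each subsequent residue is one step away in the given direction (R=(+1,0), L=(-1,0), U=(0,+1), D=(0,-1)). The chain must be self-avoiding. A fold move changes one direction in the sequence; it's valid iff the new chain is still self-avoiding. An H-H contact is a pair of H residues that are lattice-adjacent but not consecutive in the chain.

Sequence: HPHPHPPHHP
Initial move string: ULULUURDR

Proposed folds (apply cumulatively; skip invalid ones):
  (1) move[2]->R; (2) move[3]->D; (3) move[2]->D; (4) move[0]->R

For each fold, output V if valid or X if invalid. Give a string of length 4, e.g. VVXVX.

Initial: ULULUURDR -> [(0, 0), (0, 1), (-1, 1), (-1, 2), (-2, 2), (-2, 3), (-2, 4), (-1, 4), (-1, 3), (0, 3)]
Fold 1: move[2]->R => ULRLUURDR INVALID (collision), skipped
Fold 2: move[3]->D => ULUDUURDR INVALID (collision), skipped
Fold 3: move[2]->D => ULDLUURDR INVALID (collision), skipped
Fold 4: move[0]->R => RLULUURDR INVALID (collision), skipped

Answer: XXXX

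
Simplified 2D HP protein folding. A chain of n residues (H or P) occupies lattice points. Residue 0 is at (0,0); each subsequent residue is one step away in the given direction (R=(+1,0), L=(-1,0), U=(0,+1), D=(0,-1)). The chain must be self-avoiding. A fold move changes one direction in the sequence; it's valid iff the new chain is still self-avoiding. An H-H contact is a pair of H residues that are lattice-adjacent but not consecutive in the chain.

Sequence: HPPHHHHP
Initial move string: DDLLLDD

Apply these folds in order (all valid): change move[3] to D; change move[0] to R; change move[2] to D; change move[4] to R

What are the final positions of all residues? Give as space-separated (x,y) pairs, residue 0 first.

Answer: (0,0) (1,0) (1,-1) (1,-2) (1,-3) (2,-3) (2,-4) (2,-5)

Derivation:
Initial moves: DDLLLDD
Fold: move[3]->D => DDLDLDD (positions: [(0, 0), (0, -1), (0, -2), (-1, -2), (-1, -3), (-2, -3), (-2, -4), (-2, -5)])
Fold: move[0]->R => RDLDLDD (positions: [(0, 0), (1, 0), (1, -1), (0, -1), (0, -2), (-1, -2), (-1, -3), (-1, -4)])
Fold: move[2]->D => RDDDLDD (positions: [(0, 0), (1, 0), (1, -1), (1, -2), (1, -3), (0, -3), (0, -4), (0, -5)])
Fold: move[4]->R => RDDDRDD (positions: [(0, 0), (1, 0), (1, -1), (1, -2), (1, -3), (2, -3), (2, -4), (2, -5)])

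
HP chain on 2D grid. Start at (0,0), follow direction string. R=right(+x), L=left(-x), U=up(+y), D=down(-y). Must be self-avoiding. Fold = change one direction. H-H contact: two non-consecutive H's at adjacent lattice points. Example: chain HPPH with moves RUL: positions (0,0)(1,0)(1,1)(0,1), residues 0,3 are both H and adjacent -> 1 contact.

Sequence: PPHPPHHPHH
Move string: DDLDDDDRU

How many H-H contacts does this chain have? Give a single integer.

Answer: 1

Derivation:
Positions: [(0, 0), (0, -1), (0, -2), (-1, -2), (-1, -3), (-1, -4), (-1, -5), (-1, -6), (0, -6), (0, -5)]
H-H contact: residue 6 @(-1,-5) - residue 9 @(0, -5)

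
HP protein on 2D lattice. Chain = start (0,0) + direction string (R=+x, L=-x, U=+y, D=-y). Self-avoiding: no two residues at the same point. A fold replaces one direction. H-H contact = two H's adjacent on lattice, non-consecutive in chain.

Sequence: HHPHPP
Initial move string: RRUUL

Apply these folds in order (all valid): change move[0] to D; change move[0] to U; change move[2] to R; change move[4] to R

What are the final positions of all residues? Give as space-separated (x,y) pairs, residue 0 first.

Answer: (0,0) (0,1) (1,1) (2,1) (2,2) (3,2)

Derivation:
Initial moves: RRUUL
Fold: move[0]->D => DRUUL (positions: [(0, 0), (0, -1), (1, -1), (1, 0), (1, 1), (0, 1)])
Fold: move[0]->U => URUUL (positions: [(0, 0), (0, 1), (1, 1), (1, 2), (1, 3), (0, 3)])
Fold: move[2]->R => URRUL (positions: [(0, 0), (0, 1), (1, 1), (2, 1), (2, 2), (1, 2)])
Fold: move[4]->R => URRUR (positions: [(0, 0), (0, 1), (1, 1), (2, 1), (2, 2), (3, 2)])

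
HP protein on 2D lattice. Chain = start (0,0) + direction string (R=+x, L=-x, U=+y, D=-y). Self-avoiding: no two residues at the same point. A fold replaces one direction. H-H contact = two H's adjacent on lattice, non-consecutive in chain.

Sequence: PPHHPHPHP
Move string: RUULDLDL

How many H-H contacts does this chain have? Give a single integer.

Positions: [(0, 0), (1, 0), (1, 1), (1, 2), (0, 2), (0, 1), (-1, 1), (-1, 0), (-2, 0)]
H-H contact: residue 2 @(1,1) - residue 5 @(0, 1)

Answer: 1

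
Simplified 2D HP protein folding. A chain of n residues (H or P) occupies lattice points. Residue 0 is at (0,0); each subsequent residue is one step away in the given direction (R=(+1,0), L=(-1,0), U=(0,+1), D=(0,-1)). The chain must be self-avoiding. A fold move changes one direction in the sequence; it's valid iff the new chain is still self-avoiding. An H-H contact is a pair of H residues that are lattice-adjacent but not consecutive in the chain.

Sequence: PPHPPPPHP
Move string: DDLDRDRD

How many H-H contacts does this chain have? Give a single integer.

Positions: [(0, 0), (0, -1), (0, -2), (-1, -2), (-1, -3), (0, -3), (0, -4), (1, -4), (1, -5)]
No H-H contacts found.

Answer: 0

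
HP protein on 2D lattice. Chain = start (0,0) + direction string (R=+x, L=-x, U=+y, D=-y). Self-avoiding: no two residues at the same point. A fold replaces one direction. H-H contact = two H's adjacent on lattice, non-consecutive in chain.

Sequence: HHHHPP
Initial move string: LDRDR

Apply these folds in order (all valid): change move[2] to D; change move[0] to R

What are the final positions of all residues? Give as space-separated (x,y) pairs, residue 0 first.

Initial moves: LDRDR
Fold: move[2]->D => LDDDR (positions: [(0, 0), (-1, 0), (-1, -1), (-1, -2), (-1, -3), (0, -3)])
Fold: move[0]->R => RDDDR (positions: [(0, 0), (1, 0), (1, -1), (1, -2), (1, -3), (2, -3)])

Answer: (0,0) (1,0) (1,-1) (1,-2) (1,-3) (2,-3)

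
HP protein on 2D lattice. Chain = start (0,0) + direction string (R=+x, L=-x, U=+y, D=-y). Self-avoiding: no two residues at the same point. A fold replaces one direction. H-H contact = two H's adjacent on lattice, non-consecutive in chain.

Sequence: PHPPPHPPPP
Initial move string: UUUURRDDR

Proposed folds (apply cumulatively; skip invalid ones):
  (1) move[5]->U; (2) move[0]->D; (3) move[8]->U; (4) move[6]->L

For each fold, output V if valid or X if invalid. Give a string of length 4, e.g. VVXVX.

Initial: UUUURRDDR -> [(0, 0), (0, 1), (0, 2), (0, 3), (0, 4), (1, 4), (2, 4), (2, 3), (2, 2), (3, 2)]
Fold 1: move[5]->U => UUUURUDDR INVALID (collision), skipped
Fold 2: move[0]->D => DUUURRDDR INVALID (collision), skipped
Fold 3: move[8]->U => UUUURRDDU INVALID (collision), skipped
Fold 4: move[6]->L => UUUURRLDR INVALID (collision), skipped

Answer: XXXX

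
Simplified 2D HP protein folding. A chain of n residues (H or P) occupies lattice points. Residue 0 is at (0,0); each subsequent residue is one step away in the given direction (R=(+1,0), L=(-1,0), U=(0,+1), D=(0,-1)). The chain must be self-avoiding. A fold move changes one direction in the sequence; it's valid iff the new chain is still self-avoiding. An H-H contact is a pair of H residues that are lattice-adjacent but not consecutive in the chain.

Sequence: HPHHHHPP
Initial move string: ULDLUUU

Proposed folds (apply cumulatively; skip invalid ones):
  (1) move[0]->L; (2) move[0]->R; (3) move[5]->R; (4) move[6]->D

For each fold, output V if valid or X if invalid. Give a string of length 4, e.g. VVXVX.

Answer: VXXX

Derivation:
Initial: ULDLUUU -> [(0, 0), (0, 1), (-1, 1), (-1, 0), (-2, 0), (-2, 1), (-2, 2), (-2, 3)]
Fold 1: move[0]->L => LLDLUUU VALID
Fold 2: move[0]->R => RLDLUUU INVALID (collision), skipped
Fold 3: move[5]->R => LLDLURU INVALID (collision), skipped
Fold 4: move[6]->D => LLDLUUD INVALID (collision), skipped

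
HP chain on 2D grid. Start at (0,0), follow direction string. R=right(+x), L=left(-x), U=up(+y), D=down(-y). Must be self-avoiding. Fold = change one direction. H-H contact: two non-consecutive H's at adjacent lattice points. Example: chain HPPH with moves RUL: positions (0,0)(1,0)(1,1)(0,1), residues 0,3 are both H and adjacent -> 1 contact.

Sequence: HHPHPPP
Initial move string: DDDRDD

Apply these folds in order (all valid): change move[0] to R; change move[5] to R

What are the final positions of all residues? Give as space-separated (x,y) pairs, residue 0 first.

Answer: (0,0) (1,0) (1,-1) (1,-2) (2,-2) (2,-3) (3,-3)

Derivation:
Initial moves: DDDRDD
Fold: move[0]->R => RDDRDD (positions: [(0, 0), (1, 0), (1, -1), (1, -2), (2, -2), (2, -3), (2, -4)])
Fold: move[5]->R => RDDRDR (positions: [(0, 0), (1, 0), (1, -1), (1, -2), (2, -2), (2, -3), (3, -3)])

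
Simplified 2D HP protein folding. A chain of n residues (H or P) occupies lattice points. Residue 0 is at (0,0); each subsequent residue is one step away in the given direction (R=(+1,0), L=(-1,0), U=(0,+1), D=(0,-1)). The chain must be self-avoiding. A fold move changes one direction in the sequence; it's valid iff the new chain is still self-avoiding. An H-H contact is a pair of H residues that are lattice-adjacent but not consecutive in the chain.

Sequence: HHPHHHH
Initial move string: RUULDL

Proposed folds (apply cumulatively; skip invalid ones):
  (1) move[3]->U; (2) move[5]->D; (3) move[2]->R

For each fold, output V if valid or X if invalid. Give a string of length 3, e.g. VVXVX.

Answer: XXX

Derivation:
Initial: RUULDL -> [(0, 0), (1, 0), (1, 1), (1, 2), (0, 2), (0, 1), (-1, 1)]
Fold 1: move[3]->U => RUUUDL INVALID (collision), skipped
Fold 2: move[5]->D => RUULDD INVALID (collision), skipped
Fold 3: move[2]->R => RURLDL INVALID (collision), skipped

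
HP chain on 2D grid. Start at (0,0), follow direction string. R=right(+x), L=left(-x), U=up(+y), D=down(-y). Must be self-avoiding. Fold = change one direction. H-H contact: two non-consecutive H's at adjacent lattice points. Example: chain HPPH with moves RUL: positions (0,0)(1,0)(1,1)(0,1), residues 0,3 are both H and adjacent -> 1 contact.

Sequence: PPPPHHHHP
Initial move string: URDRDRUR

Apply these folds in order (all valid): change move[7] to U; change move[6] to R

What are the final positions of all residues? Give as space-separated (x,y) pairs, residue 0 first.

Answer: (0,0) (0,1) (1,1) (1,0) (2,0) (2,-1) (3,-1) (4,-1) (4,0)

Derivation:
Initial moves: URDRDRUR
Fold: move[7]->U => URDRDRUU (positions: [(0, 0), (0, 1), (1, 1), (1, 0), (2, 0), (2, -1), (3, -1), (3, 0), (3, 1)])
Fold: move[6]->R => URDRDRRU (positions: [(0, 0), (0, 1), (1, 1), (1, 0), (2, 0), (2, -1), (3, -1), (4, -1), (4, 0)])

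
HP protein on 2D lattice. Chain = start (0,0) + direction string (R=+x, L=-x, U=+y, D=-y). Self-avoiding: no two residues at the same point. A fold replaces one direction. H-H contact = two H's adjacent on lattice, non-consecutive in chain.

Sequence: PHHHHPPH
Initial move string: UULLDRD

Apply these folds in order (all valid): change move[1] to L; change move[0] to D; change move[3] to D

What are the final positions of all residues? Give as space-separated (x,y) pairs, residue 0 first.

Answer: (0,0) (0,-1) (-1,-1) (-2,-1) (-2,-2) (-2,-3) (-1,-3) (-1,-4)

Derivation:
Initial moves: UULLDRD
Fold: move[1]->L => ULLLDRD (positions: [(0, 0), (0, 1), (-1, 1), (-2, 1), (-3, 1), (-3, 0), (-2, 0), (-2, -1)])
Fold: move[0]->D => DLLLDRD (positions: [(0, 0), (0, -1), (-1, -1), (-2, -1), (-3, -1), (-3, -2), (-2, -2), (-2, -3)])
Fold: move[3]->D => DLLDDRD (positions: [(0, 0), (0, -1), (-1, -1), (-2, -1), (-2, -2), (-2, -3), (-1, -3), (-1, -4)])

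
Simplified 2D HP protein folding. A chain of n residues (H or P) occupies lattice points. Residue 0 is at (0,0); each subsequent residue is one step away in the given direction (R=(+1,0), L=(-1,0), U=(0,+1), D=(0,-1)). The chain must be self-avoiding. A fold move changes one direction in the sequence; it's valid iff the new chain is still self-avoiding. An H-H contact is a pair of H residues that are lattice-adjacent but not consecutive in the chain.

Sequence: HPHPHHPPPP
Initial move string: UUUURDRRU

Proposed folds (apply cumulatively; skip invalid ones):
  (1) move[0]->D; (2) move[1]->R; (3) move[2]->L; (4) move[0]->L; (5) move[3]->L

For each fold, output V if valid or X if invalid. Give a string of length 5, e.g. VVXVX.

Initial: UUUURDRRU -> [(0, 0), (0, 1), (0, 2), (0, 3), (0, 4), (1, 4), (1, 3), (2, 3), (3, 3), (3, 4)]
Fold 1: move[0]->D => DUUURDRRU INVALID (collision), skipped
Fold 2: move[1]->R => URUURDRRU VALID
Fold 3: move[2]->L => URLURDRRU INVALID (collision), skipped
Fold 4: move[0]->L => LRUURDRRU INVALID (collision), skipped
Fold 5: move[3]->L => URULRDRRU INVALID (collision), skipped

Answer: XVXXX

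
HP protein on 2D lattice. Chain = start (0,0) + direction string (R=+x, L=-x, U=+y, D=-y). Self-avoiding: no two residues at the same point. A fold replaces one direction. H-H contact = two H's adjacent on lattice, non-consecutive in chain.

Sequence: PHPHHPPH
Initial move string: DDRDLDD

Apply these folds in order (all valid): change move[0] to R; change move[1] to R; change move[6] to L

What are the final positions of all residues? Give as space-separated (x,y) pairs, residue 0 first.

Initial moves: DDRDLDD
Fold: move[0]->R => RDRDLDD (positions: [(0, 0), (1, 0), (1, -1), (2, -1), (2, -2), (1, -2), (1, -3), (1, -4)])
Fold: move[1]->R => RRRDLDD (positions: [(0, 0), (1, 0), (2, 0), (3, 0), (3, -1), (2, -1), (2, -2), (2, -3)])
Fold: move[6]->L => RRRDLDL (positions: [(0, 0), (1, 0), (2, 0), (3, 0), (3, -1), (2, -1), (2, -2), (1, -2)])

Answer: (0,0) (1,0) (2,0) (3,0) (3,-1) (2,-1) (2,-2) (1,-2)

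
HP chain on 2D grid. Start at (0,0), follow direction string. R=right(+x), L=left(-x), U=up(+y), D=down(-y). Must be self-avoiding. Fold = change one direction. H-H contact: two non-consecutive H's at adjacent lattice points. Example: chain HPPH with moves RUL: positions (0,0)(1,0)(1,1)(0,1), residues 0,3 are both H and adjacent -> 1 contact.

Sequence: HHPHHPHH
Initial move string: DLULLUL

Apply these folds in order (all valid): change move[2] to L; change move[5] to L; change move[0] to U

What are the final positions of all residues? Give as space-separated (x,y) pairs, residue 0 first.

Answer: (0,0) (0,1) (-1,1) (-2,1) (-3,1) (-4,1) (-5,1) (-6,1)

Derivation:
Initial moves: DLULLUL
Fold: move[2]->L => DLLLLUL (positions: [(0, 0), (0, -1), (-1, -1), (-2, -1), (-3, -1), (-4, -1), (-4, 0), (-5, 0)])
Fold: move[5]->L => DLLLLLL (positions: [(0, 0), (0, -1), (-1, -1), (-2, -1), (-3, -1), (-4, -1), (-5, -1), (-6, -1)])
Fold: move[0]->U => ULLLLLL (positions: [(0, 0), (0, 1), (-1, 1), (-2, 1), (-3, 1), (-4, 1), (-5, 1), (-6, 1)])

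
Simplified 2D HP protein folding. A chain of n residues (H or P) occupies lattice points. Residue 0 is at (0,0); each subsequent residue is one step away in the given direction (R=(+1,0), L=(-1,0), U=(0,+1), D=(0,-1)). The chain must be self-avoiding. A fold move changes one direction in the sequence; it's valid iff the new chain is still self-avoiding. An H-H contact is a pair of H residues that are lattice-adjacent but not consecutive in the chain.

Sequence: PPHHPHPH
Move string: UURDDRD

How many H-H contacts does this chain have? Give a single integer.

Answer: 0

Derivation:
Positions: [(0, 0), (0, 1), (0, 2), (1, 2), (1, 1), (1, 0), (2, 0), (2, -1)]
No H-H contacts found.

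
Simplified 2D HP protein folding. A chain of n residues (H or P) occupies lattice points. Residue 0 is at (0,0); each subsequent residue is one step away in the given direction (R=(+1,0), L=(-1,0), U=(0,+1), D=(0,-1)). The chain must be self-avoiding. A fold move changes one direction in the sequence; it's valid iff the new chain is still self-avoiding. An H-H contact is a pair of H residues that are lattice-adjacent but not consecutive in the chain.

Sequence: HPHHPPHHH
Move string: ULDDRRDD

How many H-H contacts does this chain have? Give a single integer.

Answer: 1

Derivation:
Positions: [(0, 0), (0, 1), (-1, 1), (-1, 0), (-1, -1), (0, -1), (1, -1), (1, -2), (1, -3)]
H-H contact: residue 0 @(0,0) - residue 3 @(-1, 0)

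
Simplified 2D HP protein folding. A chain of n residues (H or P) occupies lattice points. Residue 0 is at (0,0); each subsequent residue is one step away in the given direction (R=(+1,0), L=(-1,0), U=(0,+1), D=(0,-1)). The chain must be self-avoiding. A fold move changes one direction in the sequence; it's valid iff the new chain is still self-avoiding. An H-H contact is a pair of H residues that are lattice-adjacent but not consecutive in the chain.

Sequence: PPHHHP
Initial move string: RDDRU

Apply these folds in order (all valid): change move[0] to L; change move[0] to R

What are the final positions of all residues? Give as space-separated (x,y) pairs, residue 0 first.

Initial moves: RDDRU
Fold: move[0]->L => LDDRU (positions: [(0, 0), (-1, 0), (-1, -1), (-1, -2), (0, -2), (0, -1)])
Fold: move[0]->R => RDDRU (positions: [(0, 0), (1, 0), (1, -1), (1, -2), (2, -2), (2, -1)])

Answer: (0,0) (1,0) (1,-1) (1,-2) (2,-2) (2,-1)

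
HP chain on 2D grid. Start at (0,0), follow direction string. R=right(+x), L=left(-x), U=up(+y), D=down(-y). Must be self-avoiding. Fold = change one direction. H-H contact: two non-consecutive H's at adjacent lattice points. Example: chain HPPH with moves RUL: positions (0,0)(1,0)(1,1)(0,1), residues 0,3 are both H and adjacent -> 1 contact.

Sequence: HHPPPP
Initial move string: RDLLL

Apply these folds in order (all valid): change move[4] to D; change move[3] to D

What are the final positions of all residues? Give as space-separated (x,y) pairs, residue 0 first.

Answer: (0,0) (1,0) (1,-1) (0,-1) (0,-2) (0,-3)

Derivation:
Initial moves: RDLLL
Fold: move[4]->D => RDLLD (positions: [(0, 0), (1, 0), (1, -1), (0, -1), (-1, -1), (-1, -2)])
Fold: move[3]->D => RDLDD (positions: [(0, 0), (1, 0), (1, -1), (0, -1), (0, -2), (0, -3)])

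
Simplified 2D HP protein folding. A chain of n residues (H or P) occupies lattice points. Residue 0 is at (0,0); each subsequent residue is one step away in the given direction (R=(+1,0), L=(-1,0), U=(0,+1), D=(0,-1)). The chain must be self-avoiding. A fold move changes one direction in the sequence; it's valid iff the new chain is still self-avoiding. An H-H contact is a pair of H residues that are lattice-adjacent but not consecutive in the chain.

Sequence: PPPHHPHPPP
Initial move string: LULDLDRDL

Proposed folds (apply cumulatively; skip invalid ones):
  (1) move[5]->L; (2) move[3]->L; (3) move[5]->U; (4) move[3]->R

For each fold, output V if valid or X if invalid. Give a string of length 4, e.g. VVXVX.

Initial: LULDLDRDL -> [(0, 0), (-1, 0), (-1, 1), (-2, 1), (-2, 0), (-3, 0), (-3, -1), (-2, -1), (-2, -2), (-3, -2)]
Fold 1: move[5]->L => LULDLLRDL INVALID (collision), skipped
Fold 2: move[3]->L => LULLLDRDL VALID
Fold 3: move[5]->U => LULLLURDL INVALID (collision), skipped
Fold 4: move[3]->R => LULRLDRDL INVALID (collision), skipped

Answer: XVXX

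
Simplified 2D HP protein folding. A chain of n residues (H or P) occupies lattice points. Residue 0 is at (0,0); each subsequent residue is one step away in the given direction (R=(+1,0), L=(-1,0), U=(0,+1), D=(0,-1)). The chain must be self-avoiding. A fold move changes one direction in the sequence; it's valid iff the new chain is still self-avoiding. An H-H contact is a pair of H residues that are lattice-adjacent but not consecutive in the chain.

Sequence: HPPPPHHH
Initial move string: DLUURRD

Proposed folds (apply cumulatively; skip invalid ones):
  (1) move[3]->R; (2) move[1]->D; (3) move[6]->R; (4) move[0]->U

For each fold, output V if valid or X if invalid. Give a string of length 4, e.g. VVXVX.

Initial: DLUURRD -> [(0, 0), (0, -1), (-1, -1), (-1, 0), (-1, 1), (0, 1), (1, 1), (1, 0)]
Fold 1: move[3]->R => DLURRRD INVALID (collision), skipped
Fold 2: move[1]->D => DDUURRD INVALID (collision), skipped
Fold 3: move[6]->R => DLUURRR VALID
Fold 4: move[0]->U => ULUURRR VALID

Answer: XXVV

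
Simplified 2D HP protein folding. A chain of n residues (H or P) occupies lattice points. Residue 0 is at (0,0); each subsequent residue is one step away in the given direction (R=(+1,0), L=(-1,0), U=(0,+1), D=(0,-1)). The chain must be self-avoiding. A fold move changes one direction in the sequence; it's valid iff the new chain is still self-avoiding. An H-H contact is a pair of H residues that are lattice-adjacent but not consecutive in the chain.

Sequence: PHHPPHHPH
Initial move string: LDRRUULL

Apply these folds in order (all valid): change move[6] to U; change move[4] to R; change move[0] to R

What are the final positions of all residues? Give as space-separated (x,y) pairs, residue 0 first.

Answer: (0,0) (1,0) (1,-1) (2,-1) (3,-1) (4,-1) (4,0) (4,1) (3,1)

Derivation:
Initial moves: LDRRUULL
Fold: move[6]->U => LDRRUUUL (positions: [(0, 0), (-1, 0), (-1, -1), (0, -1), (1, -1), (1, 0), (1, 1), (1, 2), (0, 2)])
Fold: move[4]->R => LDRRRUUL (positions: [(0, 0), (-1, 0), (-1, -1), (0, -1), (1, -1), (2, -1), (2, 0), (2, 1), (1, 1)])
Fold: move[0]->R => RDRRRUUL (positions: [(0, 0), (1, 0), (1, -1), (2, -1), (3, -1), (4, -1), (4, 0), (4, 1), (3, 1)])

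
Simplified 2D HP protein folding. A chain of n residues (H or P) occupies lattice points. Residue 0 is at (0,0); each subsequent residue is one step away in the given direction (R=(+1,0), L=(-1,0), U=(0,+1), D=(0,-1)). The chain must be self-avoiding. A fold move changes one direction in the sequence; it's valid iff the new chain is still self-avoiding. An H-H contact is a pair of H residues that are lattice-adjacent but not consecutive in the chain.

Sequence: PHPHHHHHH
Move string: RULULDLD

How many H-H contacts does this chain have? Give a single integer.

Answer: 1

Derivation:
Positions: [(0, 0), (1, 0), (1, 1), (0, 1), (0, 2), (-1, 2), (-1, 1), (-2, 1), (-2, 0)]
H-H contact: residue 3 @(0,1) - residue 6 @(-1, 1)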